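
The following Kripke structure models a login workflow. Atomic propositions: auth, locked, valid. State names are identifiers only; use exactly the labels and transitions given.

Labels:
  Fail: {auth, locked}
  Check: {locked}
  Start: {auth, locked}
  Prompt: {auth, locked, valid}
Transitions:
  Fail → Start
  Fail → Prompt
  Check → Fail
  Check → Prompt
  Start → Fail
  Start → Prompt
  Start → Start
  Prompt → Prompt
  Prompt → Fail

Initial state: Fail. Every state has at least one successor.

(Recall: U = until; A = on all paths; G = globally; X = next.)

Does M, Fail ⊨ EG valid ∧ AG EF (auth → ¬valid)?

No

States satisfying valid: {Prompt}.
States satisfying EG valid: {Prompt}.
States satisfying EF (auth → ¬valid): {Fail, Check, Start, Prompt}.
States satisfying AG EF (auth → ¬valid): {Fail, Check, Start, Prompt}.
States satisfying EG valid ∧ AG EF (auth → ¬valid): {Prompt}.
Fail ∉ Sat(EG valid ∧ AG EF (auth → ¬valid)).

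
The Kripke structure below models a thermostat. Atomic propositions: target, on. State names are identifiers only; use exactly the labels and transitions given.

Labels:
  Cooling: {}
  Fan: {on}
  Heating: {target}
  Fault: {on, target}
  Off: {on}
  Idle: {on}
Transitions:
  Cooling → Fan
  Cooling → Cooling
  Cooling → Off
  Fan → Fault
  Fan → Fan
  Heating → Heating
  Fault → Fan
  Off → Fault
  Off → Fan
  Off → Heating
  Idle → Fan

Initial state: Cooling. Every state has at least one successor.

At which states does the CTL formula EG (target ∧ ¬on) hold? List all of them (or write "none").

{Heating}

States satisfying target ∧ ¬on: {Heating}.
States satisfying EG (target ∧ ¬on): {Heating}.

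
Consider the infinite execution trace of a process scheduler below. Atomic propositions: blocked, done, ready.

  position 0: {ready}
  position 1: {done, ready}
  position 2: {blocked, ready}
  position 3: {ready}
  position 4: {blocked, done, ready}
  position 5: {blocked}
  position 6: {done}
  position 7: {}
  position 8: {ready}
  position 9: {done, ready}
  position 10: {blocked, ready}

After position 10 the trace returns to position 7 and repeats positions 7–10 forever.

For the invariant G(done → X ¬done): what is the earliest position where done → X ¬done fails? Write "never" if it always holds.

done → X ¬done holds at every position 0..10, and those are all the positions the trace ever visits, so the invariant G(done → X ¬done) is never violated.

never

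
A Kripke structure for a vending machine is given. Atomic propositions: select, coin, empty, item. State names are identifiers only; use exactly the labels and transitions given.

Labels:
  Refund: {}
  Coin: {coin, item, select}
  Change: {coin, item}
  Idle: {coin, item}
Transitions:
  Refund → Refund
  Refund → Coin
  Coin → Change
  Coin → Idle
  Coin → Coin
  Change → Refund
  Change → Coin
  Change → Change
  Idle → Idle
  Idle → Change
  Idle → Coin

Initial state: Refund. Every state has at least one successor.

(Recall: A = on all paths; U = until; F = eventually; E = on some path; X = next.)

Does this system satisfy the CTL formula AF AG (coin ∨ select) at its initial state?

States satisfying AG (coin ∨ select): ∅.
States satisfying AF AG (coin ∨ select): ∅.
There is a path from Refund along which AG (coin ∨ select) never holds.
Refund ∉ Sat(AF AG (coin ∨ select)).

Does not hold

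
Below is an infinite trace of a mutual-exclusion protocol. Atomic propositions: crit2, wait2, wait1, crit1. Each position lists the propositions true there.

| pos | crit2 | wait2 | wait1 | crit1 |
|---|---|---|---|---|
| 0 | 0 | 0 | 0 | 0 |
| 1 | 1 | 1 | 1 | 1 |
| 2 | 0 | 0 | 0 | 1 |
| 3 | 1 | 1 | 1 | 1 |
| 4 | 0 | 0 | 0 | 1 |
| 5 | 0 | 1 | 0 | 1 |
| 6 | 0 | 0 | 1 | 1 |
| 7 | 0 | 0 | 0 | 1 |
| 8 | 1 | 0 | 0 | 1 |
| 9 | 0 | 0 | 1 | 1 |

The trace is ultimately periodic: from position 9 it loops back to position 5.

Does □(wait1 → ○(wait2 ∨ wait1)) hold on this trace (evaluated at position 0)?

Does not hold

wait1 → ○(wait2 ∨ wait1) must hold at every position from 0 onward. It fails at position 1, so □(wait1 → ○(wait2 ∨ wait1)) is false.
Positions where wait1 holds: 1, 3, 6, 9.
Check ○(wait2 ∨ wait1) at each: 1→fails, 3→fails, 6→fails, 9→ok.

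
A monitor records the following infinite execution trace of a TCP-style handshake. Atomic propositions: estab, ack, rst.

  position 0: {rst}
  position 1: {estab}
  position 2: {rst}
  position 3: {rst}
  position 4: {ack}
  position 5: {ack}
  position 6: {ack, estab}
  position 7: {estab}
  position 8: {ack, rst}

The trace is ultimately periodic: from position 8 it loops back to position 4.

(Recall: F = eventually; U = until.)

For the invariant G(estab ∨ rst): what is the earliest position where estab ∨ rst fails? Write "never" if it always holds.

4

Check estab ∨ rst at each position in order: 0 ✓, 1 ✓, 2 ✓, 3 ✓.
At position 4 the labels are {ack}, so estab ∨ rst is false there. This is the first violation.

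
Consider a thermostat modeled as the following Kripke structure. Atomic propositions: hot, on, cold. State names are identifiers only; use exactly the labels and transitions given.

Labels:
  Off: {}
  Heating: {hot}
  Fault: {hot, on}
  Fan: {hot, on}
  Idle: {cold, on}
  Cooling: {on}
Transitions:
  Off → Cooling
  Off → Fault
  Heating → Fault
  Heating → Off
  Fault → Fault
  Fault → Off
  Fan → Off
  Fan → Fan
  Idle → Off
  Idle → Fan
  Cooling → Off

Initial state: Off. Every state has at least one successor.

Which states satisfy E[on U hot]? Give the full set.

{Heating, Fault, Fan, Idle}

States satisfying on: {Fault, Fan, Idle, Cooling}.
States satisfying hot: {Heating, Fault, Fan}.
States satisfying E[on U hot]: {Heating, Fault, Fan, Idle}.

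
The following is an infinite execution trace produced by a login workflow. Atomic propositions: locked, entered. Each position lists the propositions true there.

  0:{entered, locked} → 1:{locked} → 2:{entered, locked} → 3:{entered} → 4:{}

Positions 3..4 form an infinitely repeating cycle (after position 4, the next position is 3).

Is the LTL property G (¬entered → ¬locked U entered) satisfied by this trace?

Does not hold

¬entered → ¬locked U entered must hold at every position from 0 onward. It fails at position 1, so G (¬entered → ¬locked U entered) is false.
Positions where ¬entered holds: 1, 4.
Check ¬locked U entered at each: 1→fails, 4→ok.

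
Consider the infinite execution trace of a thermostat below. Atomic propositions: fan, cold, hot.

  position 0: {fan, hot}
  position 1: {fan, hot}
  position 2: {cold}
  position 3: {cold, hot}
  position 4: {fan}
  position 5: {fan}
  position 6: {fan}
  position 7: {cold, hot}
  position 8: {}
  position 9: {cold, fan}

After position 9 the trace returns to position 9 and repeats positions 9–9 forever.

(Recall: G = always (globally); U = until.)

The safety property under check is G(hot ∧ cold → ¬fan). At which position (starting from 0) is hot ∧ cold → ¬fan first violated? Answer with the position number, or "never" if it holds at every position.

hot ∧ cold → ¬fan holds at every position 0..9, and those are all the positions the trace ever visits, so the invariant G(hot ∧ cold → ¬fan) is never violated.

never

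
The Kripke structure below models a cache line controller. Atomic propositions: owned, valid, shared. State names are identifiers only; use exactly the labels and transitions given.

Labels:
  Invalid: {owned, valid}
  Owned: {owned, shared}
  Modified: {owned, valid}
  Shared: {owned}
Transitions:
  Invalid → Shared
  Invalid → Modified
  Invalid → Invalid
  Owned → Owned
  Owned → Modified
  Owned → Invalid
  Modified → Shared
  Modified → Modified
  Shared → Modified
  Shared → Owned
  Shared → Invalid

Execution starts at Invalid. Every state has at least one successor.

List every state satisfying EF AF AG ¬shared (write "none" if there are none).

States satisfying AF AG ¬shared: ∅.
States satisfying EF AF AG ¬shared: ∅.

none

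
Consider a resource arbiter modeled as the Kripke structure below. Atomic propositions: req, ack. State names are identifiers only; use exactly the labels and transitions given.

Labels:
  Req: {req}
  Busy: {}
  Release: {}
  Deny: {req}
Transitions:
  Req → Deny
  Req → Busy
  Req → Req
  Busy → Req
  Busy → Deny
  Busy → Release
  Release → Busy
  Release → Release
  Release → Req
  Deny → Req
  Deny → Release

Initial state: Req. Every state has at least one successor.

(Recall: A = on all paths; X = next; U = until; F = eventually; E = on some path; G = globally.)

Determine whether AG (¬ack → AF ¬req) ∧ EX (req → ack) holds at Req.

States satisfying ¬ack → AF ¬req: {Busy, Release}.
States satisfying AG (¬ack → AF ¬req): ∅.
States satisfying req → ack: {Busy, Release}.
States satisfying EX (req → ack): {Req, Busy, Release, Deny}.
States satisfying AG (¬ack → AF ¬req) ∧ EX (req → ack): ∅.
Req ∉ Sat(AG (¬ack → AF ¬req) ∧ EX (req → ack)).

Does not hold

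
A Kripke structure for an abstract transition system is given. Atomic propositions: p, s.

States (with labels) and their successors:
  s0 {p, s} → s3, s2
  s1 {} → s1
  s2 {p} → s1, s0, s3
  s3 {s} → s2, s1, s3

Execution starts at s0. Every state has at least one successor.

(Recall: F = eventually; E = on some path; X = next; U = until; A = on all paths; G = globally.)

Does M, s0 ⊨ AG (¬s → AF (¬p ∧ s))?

States satisfying ¬s → AF (¬p ∧ s): {s0, s3}.
States satisfying AG (¬s → AF (¬p ∧ s)): ∅.
s1 is reachable from s0 and violates ¬s → AF (¬p ∧ s), so AG fails at s0.
s0 ∉ Sat(AG (¬s → AF (¬p ∧ s))).

No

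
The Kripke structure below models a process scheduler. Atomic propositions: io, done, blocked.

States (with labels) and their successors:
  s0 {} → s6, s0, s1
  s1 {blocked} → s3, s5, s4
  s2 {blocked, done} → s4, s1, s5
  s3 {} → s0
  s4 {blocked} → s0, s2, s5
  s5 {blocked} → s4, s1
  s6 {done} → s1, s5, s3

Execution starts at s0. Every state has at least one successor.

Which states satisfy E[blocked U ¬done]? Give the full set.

States satisfying blocked: {s1, s2, s4, s5}.
States satisfying ¬done: {s0, s1, s3, s4, s5}.
States satisfying E[blocked U ¬done]: {s0, s1, s2, s3, s4, s5}.

{s0, s1, s2, s3, s4, s5}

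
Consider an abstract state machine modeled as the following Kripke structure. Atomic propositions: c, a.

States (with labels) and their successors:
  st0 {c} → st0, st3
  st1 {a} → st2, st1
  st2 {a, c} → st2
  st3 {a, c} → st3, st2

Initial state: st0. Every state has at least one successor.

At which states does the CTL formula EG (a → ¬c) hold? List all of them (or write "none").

States satisfying a → ¬c: {st0, st1}.
States satisfying EG (a → ¬c): {st0, st1}.

{st0, st1}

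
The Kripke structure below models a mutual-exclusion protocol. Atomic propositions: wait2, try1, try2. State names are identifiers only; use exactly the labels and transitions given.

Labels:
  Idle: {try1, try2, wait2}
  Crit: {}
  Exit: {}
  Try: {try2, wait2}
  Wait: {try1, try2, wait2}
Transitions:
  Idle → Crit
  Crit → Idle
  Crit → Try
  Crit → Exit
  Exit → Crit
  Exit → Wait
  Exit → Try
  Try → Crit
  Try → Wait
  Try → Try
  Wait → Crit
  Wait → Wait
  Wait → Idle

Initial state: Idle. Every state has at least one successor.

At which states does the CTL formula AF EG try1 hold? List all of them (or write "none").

{Wait}

States satisfying EG try1: {Wait}.
States satisfying AF EG try1: {Wait}.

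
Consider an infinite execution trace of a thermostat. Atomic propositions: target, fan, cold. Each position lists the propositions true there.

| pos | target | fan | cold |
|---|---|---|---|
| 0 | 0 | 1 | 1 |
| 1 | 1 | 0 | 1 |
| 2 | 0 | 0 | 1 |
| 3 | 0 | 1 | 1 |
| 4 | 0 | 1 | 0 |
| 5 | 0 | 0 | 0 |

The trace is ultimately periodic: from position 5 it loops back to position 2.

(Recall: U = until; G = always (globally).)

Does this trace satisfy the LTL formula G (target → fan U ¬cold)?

target → fan U ¬cold must hold at every position from 0 onward. It fails at position 1, so G (target → fan U ¬cold) is false.
Positions where target holds: 1.
Check fan U ¬cold at each: 1→fails.

No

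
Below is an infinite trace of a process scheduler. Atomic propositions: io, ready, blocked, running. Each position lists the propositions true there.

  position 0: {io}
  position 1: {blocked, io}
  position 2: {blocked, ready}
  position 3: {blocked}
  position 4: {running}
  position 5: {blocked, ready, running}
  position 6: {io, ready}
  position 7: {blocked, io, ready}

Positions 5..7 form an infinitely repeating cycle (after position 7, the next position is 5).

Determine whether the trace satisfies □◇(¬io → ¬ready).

Satisfied

◇(¬io → ¬ready) holds at every position 0..7, and those are all positions ever visited, so □◇(¬io → ¬ready) holds.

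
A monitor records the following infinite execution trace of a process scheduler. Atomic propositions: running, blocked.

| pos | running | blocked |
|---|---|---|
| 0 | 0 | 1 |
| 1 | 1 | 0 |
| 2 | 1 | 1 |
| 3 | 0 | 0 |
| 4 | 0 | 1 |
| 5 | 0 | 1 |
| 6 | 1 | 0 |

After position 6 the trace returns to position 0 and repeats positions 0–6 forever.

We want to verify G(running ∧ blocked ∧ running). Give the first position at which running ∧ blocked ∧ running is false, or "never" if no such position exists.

0

At position 0 the labels are {blocked}, so running ∧ blocked ∧ running is false there. This is the first violation.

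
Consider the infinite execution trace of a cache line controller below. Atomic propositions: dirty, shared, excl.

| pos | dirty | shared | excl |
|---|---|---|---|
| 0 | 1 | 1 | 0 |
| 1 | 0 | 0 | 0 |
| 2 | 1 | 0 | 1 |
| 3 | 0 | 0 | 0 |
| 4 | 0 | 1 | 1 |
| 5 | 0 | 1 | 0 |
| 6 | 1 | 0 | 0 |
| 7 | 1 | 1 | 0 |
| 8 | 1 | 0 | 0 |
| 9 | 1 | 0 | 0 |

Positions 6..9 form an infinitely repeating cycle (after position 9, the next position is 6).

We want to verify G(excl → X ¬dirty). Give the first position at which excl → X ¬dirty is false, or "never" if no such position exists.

never

excl → X ¬dirty holds at every position 0..9, and those are all the positions the trace ever visits, so the invariant G(excl → X ¬dirty) is never violated.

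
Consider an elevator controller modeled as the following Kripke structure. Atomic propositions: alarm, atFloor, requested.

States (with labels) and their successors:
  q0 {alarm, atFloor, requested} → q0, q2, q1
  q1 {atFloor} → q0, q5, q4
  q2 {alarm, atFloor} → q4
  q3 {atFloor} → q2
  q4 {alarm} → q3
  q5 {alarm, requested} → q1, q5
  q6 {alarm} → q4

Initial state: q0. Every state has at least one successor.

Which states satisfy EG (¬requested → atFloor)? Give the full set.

States satisfying ¬requested → atFloor: {q0, q1, q2, q3, q5}.
States satisfying EG (¬requested → atFloor): {q0, q1, q5}.

{q0, q1, q5}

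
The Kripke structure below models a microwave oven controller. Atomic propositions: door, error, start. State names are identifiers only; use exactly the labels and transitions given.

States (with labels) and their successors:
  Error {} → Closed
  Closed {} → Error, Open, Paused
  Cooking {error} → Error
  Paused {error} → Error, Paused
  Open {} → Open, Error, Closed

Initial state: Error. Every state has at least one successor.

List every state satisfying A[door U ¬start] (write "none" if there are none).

States satisfying door: ∅.
States satisfying ¬start: {Error, Closed, Cooking, Paused, Open}.
States satisfying A[door U ¬start]: {Error, Closed, Cooking, Paused, Open}.

{Error, Closed, Cooking, Paused, Open}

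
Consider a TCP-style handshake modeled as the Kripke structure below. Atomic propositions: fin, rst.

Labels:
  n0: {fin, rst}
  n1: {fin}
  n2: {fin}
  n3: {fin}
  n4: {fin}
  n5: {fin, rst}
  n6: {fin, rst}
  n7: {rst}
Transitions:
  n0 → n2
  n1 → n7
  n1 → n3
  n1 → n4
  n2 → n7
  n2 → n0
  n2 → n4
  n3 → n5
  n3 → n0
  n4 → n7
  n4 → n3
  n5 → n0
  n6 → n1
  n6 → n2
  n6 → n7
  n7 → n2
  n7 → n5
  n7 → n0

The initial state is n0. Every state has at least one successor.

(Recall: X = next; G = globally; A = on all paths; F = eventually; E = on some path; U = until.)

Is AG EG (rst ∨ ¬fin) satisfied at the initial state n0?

States satisfying EG (rst ∨ ¬fin): ∅.
States satisfying AG EG (rst ∨ ¬fin): ∅.
n0 is reachable from n0 and violates EG (rst ∨ ¬fin), so AG fails at n0.
n0 ∉ Sat(AG EG (rst ∨ ¬fin)).

Violated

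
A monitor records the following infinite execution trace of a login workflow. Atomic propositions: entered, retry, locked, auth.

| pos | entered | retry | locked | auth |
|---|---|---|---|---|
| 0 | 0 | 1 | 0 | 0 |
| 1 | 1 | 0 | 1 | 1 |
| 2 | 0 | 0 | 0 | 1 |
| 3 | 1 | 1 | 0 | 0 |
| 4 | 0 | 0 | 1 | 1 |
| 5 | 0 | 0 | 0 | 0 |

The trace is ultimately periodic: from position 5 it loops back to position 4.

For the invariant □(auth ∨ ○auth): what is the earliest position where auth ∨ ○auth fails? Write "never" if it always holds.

never

auth ∨ ○auth holds at every position 0..5, and those are all the positions the trace ever visits, so the invariant □(auth ∨ ○auth) is never violated.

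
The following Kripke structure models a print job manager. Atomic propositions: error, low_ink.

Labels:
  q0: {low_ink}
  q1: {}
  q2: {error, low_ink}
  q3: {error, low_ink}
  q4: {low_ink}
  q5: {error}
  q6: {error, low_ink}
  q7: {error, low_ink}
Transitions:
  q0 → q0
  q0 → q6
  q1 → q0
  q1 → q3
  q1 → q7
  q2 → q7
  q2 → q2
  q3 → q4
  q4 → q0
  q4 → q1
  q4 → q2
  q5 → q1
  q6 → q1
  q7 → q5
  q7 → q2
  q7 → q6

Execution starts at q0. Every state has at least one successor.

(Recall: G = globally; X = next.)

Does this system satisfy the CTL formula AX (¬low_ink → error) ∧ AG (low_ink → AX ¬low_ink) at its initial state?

States satisfying ¬low_ink → error: {q0, q2, q3, q4, q5, q6, q7}.
States satisfying AX (¬low_ink → error): {q0, q1, q2, q3, q7}.
States satisfying low_ink → AX ¬low_ink: {q1, q5, q6}.
States satisfying AG (low_ink → AX ¬low_ink): ∅.
States satisfying AX (¬low_ink → error) ∧ AG (low_ink → AX ¬low_ink): ∅.
q0 ∉ Sat(AX (¬low_ink → error) ∧ AG (low_ink → AX ¬low_ink)).

Does not hold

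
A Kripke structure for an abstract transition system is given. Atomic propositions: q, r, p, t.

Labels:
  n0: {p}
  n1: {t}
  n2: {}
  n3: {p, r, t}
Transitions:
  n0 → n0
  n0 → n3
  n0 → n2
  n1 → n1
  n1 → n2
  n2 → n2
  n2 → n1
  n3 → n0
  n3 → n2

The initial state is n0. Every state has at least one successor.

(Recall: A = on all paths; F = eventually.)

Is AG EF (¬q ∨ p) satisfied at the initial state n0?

States satisfying EF (¬q ∨ p): {n0, n1, n2, n3}.
States satisfying AG EF (¬q ∨ p): {n0, n1, n2, n3}.
Every state reachable from n0 satisfies EF (¬q ∨ p).
n0 ∈ Sat(AG EF (¬q ∨ p)).

Holds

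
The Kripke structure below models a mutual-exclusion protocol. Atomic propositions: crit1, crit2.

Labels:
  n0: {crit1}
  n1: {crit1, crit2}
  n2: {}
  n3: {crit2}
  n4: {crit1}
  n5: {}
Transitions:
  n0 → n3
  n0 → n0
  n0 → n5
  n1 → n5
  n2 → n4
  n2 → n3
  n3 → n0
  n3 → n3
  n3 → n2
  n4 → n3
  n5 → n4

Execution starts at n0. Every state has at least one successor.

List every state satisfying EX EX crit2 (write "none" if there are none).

{n0, n2, n3, n4, n5}

States satisfying EX crit2: {n0, n2, n3, n4}.
States satisfying EX EX crit2: {n0, n2, n3, n4, n5}.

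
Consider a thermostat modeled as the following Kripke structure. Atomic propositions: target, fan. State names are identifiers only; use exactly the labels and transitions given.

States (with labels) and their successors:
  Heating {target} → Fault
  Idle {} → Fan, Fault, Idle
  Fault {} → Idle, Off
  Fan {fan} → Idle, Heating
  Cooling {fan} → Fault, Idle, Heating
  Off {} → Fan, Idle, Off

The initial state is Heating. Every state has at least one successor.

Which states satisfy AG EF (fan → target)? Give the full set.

{Heating, Idle, Fault, Fan, Cooling, Off}

States satisfying EF (fan → target): {Heating, Idle, Fault, Fan, Cooling, Off}.
States satisfying AG EF (fan → target): {Heating, Idle, Fault, Fan, Cooling, Off}.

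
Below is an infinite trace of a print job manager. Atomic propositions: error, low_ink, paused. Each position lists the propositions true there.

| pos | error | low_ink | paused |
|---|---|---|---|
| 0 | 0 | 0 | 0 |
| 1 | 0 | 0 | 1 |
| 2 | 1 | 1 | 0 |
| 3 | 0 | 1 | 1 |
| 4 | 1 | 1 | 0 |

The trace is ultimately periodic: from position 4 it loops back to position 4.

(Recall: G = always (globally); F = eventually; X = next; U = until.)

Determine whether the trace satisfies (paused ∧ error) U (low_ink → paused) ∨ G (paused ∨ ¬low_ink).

Satisfied

Walking from position 0: low_ink → paused first holds at position 0, and paused ∧ error holds at every earlier position along the way, so (paused ∧ error) U (low_ink → paused) holds.
paused ∨ ¬low_ink must hold at every position from 0 onward. It fails at position 2, so G (paused ∨ ¬low_ink) is false.
At position 0: (paused ∧ error) U (low_ink → paused) is true; G (paused ∨ ¬low_ink) is false; so (paused ∧ error) U (low_ink → paused) ∨ G (paused ∨ ¬low_ink) is true.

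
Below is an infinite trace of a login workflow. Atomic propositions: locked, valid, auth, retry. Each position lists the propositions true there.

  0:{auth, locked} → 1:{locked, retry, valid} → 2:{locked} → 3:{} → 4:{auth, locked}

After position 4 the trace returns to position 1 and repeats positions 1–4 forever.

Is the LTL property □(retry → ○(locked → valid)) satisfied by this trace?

retry → ○(locked → valid) must hold at every position from 0 onward. It fails at position 1, so □(retry → ○(locked → valid)) is false.
Positions where retry holds: 1.
Check ○(locked → valid) at each: 1→fails.

No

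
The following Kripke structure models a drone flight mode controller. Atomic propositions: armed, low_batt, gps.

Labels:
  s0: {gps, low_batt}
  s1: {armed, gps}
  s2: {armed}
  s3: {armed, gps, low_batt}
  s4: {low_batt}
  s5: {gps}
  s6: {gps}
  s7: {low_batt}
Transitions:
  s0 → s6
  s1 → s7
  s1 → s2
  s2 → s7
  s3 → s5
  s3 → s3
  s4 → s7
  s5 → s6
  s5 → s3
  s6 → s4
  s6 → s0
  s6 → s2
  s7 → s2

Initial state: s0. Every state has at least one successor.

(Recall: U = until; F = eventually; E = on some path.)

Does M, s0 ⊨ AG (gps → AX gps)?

No

States satisfying gps → AX gps: {s0, s2, s3, s4, s5, s7}.
States satisfying AG (gps → AX gps): {s2, s4, s7}.
s6 is reachable from s0 and violates gps → AX gps, so AG fails at s0.
s0 ∉ Sat(AG (gps → AX gps)).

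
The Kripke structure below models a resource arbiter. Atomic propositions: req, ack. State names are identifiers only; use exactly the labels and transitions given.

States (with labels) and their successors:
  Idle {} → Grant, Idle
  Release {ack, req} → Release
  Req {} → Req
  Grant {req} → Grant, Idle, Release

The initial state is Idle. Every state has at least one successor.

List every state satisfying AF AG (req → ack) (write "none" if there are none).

States satisfying AG (req → ack): {Release, Req}.
States satisfying AF AG (req → ack): {Release, Req}.

{Release, Req}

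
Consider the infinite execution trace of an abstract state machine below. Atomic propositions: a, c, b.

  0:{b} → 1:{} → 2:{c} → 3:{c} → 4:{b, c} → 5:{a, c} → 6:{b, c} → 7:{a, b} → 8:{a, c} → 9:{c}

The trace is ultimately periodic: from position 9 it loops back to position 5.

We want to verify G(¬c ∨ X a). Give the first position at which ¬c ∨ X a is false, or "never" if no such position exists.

2

Check ¬c ∨ X a at each position in order: 0 ✓, 1 ✓.
At position 2 the labels are {c} and the next position 3 has {c}, so ¬c ∨ X a is false there. This is the first violation.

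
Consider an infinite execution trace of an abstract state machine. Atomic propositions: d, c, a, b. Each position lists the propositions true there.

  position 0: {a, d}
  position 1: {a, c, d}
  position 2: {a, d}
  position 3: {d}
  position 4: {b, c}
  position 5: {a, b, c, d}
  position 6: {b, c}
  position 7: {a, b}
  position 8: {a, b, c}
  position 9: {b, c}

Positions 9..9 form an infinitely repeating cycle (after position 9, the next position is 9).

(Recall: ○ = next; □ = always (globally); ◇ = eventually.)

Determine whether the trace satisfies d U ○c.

Satisfied

Walking from position 0: ○c first holds at position 0, and d holds at every earlier position along the way, so d U ○c holds.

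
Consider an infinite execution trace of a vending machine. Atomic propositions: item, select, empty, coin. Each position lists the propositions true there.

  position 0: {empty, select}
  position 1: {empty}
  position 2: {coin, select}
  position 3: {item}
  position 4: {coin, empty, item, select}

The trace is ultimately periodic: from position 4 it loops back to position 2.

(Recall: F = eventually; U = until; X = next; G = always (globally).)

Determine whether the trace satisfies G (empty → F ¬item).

empty → F ¬item holds at every position 0..4, and those are all positions ever visited, so G (empty → F ¬item) holds.
Positions where empty holds: 0, 1, 4.
Check F ¬item at each: 0→ok, 1→ok, 4→ok.

Satisfied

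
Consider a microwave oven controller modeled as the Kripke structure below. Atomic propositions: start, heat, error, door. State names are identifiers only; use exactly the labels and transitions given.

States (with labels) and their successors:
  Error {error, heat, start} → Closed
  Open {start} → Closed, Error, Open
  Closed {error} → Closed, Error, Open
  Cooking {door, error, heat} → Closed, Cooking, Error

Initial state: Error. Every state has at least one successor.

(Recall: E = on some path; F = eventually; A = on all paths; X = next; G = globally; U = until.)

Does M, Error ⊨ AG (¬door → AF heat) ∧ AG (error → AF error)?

No

States satisfying ¬door → AF heat: {Error, Cooking}.
States satisfying AG (¬door → AF heat): ∅.
States satisfying error → AF error: {Error, Open, Closed, Cooking}.
States satisfying AG (error → AF error): {Error, Open, Closed, Cooking}.
States satisfying AG (¬door → AF heat) ∧ AG (error → AF error): ∅.
Error ∉ Sat(AG (¬door → AF heat) ∧ AG (error → AF error)).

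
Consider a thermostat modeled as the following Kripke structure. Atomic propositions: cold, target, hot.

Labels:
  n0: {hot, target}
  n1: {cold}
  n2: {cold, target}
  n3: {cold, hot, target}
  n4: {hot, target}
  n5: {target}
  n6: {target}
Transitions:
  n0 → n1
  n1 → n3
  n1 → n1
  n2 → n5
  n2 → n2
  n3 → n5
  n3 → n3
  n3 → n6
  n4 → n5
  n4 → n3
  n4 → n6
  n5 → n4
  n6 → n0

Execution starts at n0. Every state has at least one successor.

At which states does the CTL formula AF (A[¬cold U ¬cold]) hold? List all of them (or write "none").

{n0, n4, n5, n6}

States satisfying A[¬cold U ¬cold]: {n0, n4, n5, n6}.
States satisfying AF (A[¬cold U ¬cold]): {n0, n4, n5, n6}.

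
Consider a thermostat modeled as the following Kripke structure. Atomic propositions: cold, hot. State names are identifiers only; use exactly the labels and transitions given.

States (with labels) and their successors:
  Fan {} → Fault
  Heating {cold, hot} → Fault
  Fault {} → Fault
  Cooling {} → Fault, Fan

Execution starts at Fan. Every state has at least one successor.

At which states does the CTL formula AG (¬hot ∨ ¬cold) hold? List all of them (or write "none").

States satisfying ¬hot ∨ ¬cold: {Fan, Fault, Cooling}.
States satisfying AG (¬hot ∨ ¬cold): {Fan, Fault, Cooling}.

{Fan, Fault, Cooling}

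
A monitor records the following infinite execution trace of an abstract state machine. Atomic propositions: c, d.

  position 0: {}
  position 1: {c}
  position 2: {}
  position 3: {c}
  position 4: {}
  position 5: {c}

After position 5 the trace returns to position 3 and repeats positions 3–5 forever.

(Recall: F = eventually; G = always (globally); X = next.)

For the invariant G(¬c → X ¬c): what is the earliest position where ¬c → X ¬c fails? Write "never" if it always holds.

0

At position 0 the labels are {} and the next position 1 has {c}, so ¬c → X ¬c is false there. This is the first violation.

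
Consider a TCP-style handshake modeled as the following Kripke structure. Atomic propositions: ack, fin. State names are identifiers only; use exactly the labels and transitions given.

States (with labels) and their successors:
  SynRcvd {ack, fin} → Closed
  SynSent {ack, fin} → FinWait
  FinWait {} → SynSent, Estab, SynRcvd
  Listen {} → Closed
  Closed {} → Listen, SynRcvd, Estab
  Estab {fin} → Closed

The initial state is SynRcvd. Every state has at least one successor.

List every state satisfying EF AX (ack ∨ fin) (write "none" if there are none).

{SynSent, FinWait}

States satisfying AX (ack ∨ fin): {FinWait}.
States satisfying EF AX (ack ∨ fin): {SynSent, FinWait}.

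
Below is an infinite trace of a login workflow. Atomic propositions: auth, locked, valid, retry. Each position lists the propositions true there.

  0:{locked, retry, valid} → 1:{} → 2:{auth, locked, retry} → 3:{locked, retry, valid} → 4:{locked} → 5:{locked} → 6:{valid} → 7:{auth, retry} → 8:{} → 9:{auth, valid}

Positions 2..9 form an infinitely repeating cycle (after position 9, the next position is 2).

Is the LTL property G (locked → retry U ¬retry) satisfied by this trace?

Satisfied

locked → retry U ¬retry holds at every position 0..9, and those are all positions ever visited, so G (locked → retry U ¬retry) holds.
Positions where locked holds: 0, 2, 3, 4, 5.
Check retry U ¬retry at each: 0→ok, 2→ok, 3→ok, 4→ok, 5→ok.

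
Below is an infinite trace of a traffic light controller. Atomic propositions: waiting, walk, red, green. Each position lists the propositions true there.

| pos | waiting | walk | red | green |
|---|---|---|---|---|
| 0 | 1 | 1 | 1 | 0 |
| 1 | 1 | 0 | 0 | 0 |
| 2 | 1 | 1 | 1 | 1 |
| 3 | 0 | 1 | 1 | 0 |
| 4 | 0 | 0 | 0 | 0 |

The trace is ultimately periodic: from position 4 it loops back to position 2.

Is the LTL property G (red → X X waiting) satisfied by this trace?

red → X X waiting must hold at every position from 0 onward. It fails at position 2, so G (red → X X waiting) is false.
Positions where red holds: 0, 2, 3.
Check X X waiting at each: 0→ok, 2→fails, 3→ok.

No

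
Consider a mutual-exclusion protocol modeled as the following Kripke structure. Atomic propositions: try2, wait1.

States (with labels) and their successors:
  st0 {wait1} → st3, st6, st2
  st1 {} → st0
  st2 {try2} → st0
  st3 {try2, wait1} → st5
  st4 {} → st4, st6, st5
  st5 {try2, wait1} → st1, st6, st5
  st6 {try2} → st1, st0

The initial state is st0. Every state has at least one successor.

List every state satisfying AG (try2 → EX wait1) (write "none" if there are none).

States satisfying try2 → EX wait1: {st0, st1, st2, st3, st4, st5, st6}.
States satisfying AG (try2 → EX wait1): {st0, st1, st2, st3, st4, st5, st6}.

{st0, st1, st2, st3, st4, st5, st6}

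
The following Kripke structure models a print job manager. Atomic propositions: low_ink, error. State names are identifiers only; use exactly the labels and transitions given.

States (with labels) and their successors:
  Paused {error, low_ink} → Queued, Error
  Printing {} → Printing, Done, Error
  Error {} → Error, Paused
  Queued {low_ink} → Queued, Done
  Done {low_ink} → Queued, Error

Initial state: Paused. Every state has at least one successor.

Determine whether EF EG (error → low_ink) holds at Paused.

States satisfying EG (error → low_ink): {Paused, Printing, Error, Queued, Done}.
States satisfying EF EG (error → low_ink): {Paused, Printing, Error, Queued, Done}.
Some path from Paused reaches a state where EG (error → low_ink) holds.
Paused ∈ Sat(EF EG (error → low_ink)).

Satisfied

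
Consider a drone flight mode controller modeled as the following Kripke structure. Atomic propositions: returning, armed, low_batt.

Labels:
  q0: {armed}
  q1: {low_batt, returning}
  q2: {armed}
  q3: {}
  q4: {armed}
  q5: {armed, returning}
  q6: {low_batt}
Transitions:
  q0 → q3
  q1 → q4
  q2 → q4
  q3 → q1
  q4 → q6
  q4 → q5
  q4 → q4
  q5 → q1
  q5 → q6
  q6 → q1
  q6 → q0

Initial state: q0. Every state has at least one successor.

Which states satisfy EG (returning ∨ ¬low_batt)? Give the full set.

States satisfying returning ∨ ¬low_batt: {q0, q1, q2, q3, q4, q5}.
States satisfying EG (returning ∨ ¬low_batt): {q0, q1, q2, q3, q4, q5}.

{q0, q1, q2, q3, q4, q5}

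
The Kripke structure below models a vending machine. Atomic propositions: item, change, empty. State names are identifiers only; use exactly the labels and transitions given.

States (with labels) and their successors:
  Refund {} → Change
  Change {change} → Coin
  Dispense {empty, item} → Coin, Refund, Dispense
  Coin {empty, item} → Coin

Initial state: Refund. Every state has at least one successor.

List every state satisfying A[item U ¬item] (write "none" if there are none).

{Refund, Change}

States satisfying item: {Dispense, Coin}.
States satisfying ¬item: {Refund, Change}.
States satisfying A[item U ¬item]: {Refund, Change}.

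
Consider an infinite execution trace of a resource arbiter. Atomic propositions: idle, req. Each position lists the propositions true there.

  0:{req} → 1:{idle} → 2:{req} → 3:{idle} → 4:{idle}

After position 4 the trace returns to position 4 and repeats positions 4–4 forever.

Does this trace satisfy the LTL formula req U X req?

Walking from position 0: X req first holds at position 1, and req holds at every earlier position along the way, so req U X req holds.

Satisfied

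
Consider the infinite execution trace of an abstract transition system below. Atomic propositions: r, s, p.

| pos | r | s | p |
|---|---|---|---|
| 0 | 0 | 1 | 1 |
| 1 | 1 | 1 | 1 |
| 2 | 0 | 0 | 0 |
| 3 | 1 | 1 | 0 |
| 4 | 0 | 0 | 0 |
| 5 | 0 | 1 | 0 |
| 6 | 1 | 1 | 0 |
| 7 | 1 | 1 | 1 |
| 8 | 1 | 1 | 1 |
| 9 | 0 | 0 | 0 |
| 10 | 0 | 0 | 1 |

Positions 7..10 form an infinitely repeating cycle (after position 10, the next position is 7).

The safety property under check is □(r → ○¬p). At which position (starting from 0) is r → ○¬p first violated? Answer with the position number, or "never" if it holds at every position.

6

Check r → ○¬p at each position in order: 0 ✓, 1 ✓, 2 ✓, 3 ✓, 4 ✓, 5 ✓.
At position 6 the labels are {r, s} and the next position 7 has {p, r, s}, so r → ○¬p is false there. This is the first violation.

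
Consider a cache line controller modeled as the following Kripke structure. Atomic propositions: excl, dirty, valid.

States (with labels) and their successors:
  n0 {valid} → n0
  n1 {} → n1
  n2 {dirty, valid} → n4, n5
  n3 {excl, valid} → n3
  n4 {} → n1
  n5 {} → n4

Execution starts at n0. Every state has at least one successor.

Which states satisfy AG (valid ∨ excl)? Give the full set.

States satisfying valid ∨ excl: {n0, n2, n3}.
States satisfying AG (valid ∨ excl): {n0, n3}.

{n0, n3}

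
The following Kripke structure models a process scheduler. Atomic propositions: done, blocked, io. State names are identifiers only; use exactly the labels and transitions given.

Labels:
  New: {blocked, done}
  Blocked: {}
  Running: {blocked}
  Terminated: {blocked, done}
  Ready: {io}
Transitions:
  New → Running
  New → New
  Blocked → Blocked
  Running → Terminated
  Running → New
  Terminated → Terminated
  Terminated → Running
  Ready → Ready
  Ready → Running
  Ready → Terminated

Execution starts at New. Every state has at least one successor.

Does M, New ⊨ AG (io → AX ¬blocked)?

Yes

States satisfying io → AX ¬blocked: {New, Blocked, Running, Terminated}.
States satisfying AG (io → AX ¬blocked): {New, Blocked, Running, Terminated}.
Every state reachable from New satisfies io → AX ¬blocked.
New ∈ Sat(AG (io → AX ¬blocked)).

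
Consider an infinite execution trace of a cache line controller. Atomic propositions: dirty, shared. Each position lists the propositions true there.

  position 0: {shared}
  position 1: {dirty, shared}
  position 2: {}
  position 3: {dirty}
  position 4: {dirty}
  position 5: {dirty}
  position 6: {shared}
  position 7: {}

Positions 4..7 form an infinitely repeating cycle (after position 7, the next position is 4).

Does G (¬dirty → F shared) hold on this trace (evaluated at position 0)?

¬dirty → F shared holds at every position 0..7, and those are all positions ever visited, so G (¬dirty → F shared) holds.
Positions where ¬dirty holds: 0, 2, 6, 7.
Check F shared at each: 0→ok, 2→ok, 6→ok, 7→ok.

Holds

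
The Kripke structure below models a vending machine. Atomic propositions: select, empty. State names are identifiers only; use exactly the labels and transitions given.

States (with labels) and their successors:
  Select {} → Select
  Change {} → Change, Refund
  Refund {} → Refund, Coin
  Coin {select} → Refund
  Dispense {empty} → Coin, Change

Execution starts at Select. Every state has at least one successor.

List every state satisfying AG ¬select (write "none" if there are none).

{Select}

States satisfying ¬select: {Select, Change, Refund, Dispense}.
States satisfying AG ¬select: {Select}.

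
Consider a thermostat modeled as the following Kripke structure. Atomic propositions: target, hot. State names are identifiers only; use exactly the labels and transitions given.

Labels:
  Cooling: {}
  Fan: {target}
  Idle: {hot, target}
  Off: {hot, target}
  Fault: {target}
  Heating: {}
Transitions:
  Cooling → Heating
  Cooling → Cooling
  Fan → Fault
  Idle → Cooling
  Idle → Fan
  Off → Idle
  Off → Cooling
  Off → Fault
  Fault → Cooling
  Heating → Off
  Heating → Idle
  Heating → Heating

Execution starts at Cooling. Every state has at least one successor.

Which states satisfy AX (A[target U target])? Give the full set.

States satisfying A[target U target]: {Fan, Idle, Off, Fault}.
States satisfying AX (A[target U target]): {Fan}.

{Fan}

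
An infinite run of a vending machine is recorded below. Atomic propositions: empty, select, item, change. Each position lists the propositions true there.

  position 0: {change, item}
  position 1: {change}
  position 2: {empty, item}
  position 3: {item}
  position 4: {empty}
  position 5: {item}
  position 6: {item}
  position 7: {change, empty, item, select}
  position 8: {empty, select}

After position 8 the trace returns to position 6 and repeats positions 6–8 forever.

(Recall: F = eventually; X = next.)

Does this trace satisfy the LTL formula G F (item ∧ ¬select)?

Yes

F (item ∧ ¬select) holds at every position 0..8, and those are all positions ever visited, so G F (item ∧ ¬select) holds.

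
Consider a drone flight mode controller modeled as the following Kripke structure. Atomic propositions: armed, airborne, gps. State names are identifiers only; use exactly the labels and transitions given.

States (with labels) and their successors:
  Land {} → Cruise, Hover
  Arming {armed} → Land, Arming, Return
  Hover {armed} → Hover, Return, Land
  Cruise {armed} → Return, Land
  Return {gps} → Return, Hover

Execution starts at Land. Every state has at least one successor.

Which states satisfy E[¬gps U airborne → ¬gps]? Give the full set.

States satisfying ¬gps: {Land, Arming, Hover, Cruise}.
States satisfying airborne → ¬gps: {Land, Arming, Hover, Cruise, Return}.
States satisfying E[¬gps U airborne → ¬gps]: {Land, Arming, Hover, Cruise, Return}.

{Land, Arming, Hover, Cruise, Return}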